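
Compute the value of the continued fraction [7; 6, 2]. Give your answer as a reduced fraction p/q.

a_0 = 7: 7/1
a_1 = 6: 43/6
a_2 = 2: 93/13

93/13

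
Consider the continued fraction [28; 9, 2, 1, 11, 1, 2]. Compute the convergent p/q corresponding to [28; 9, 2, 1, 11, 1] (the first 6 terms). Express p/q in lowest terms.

Start with 1.
11 + 1/(1/1) = 11 + 1/1 = 12/1
1 + 1/(12/1) = 1 + 1/12 = 13/12
2 + 1/(13/12) = 2 + 12/13 = 38/13
9 + 1/(38/13) = 9 + 13/38 = 355/38
28 + 1/(355/38) = 28 + 38/355 = 9978/355

9978/355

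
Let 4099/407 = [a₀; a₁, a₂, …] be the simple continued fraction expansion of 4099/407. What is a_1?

14

Run the Euclidean algorithm, recording each quotient:
⌊4099/407⌋ = 10, remainder 29
⌊407/29⌋ = 14, remainder 1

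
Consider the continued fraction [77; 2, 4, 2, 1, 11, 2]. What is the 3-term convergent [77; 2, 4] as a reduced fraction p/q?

697/9

a_0 = 77: 77/1
a_1 = 2: 155/2
a_2 = 4: 697/9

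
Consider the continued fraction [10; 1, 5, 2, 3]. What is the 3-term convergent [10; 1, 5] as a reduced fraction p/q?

a_0 = 10: 10/1
a_1 = 1: 11/1
a_2 = 5: 65/6

65/6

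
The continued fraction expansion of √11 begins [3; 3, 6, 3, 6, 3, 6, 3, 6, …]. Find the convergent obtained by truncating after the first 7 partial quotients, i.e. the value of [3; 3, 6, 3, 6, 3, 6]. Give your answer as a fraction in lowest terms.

25077/7561

Collapse the nested fraction from the inside out:
Start with 6.
3 + 1/(6/1) = 3 + 1/6 = 19/6
6 + 1/(19/6) = 6 + 6/19 = 120/19
3 + 1/(120/19) = 3 + 19/120 = 379/120
6 + 1/(379/120) = 6 + 120/379 = 2394/379
3 + 1/(2394/379) = 3 + 379/2394 = 7561/2394
3 + 1/(7561/2394) = 3 + 2394/7561 = 25077/7561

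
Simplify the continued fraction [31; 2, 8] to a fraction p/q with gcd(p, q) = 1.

535/17

Start with 8.
2 + 1/(8/1) = 2 + 1/8 = 17/8
31 + 1/(17/8) = 31 + 8/17 = 535/17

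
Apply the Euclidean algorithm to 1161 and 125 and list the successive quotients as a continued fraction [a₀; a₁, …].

1161 ÷ 125 → quotient 9, remainder 36
125 ÷ 36 → quotient 3, remainder 17
36 ÷ 17 → quotient 2, remainder 2
17 ÷ 2 → quotient 8, remainder 1
2 ÷ 1 → quotient 2, remainder 0

[9; 3, 2, 8, 2]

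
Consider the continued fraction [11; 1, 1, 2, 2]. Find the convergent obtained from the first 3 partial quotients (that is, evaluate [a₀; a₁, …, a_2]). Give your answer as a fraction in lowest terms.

a_0 = 11: 11/1
a_1 = 1: 12/1
a_2 = 1: 23/2

23/2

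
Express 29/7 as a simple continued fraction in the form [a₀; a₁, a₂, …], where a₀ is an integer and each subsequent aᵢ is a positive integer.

[4; 7]

Repeatedly divide and take the remainder:
29 ÷ 7 → quotient 4, remainder 1
7 ÷ 1 → quotient 7, remainder 0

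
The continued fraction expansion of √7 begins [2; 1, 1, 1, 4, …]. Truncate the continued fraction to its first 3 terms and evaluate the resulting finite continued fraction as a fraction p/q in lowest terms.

5/2

Compute successive convergents:
a_0 = 2: 2/1
a_1 = 1: 3/1
a_2 = 1: 5/2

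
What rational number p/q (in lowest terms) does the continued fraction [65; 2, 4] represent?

Use the convergent recurrence hₖ = aₖ·hₖ₋₁ + hₖ₋₂ (and likewise for the denominators kₖ):
a_0 = 65: 65/1
a_1 = 2: 131/2
a_2 = 4: 589/9

589/9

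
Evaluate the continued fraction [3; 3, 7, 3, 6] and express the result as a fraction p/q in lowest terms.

1447/436

Build up convergents one term at a time:
a_0 = 3: 3/1
a_1 = 3: 10/3
a_2 = 7: 73/22
a_3 = 3: 229/69
a_4 = 6: 1447/436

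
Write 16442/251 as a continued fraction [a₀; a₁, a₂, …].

Apply division with remainder until the remainder is 0:
16442 = 65·251 + 127, so a_0 = 65
251 = 1·127 + 124, so a_1 = 1
127 = 1·124 + 3, so a_2 = 1
124 = 41·3 + 1, so a_3 = 41
3 = 3·1 + 0, so a_4 = 3

[65; 1, 1, 41, 3]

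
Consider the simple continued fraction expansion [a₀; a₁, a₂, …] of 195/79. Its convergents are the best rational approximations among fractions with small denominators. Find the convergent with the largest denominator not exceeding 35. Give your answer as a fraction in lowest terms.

79/32

a_0 = 2: 2/1  (≤ bound)
a_1 = 2: 5/2  (≤ bound)
a_2 = 7: 37/15  (≤ bound)
a_3 = 2: 79/32  (≤ bound)
a_4 = 2: 195/79  (> 35, stop)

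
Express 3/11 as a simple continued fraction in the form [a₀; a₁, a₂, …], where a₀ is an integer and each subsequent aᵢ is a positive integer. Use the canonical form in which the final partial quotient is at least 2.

[0; 3, 1, 2]

3 ÷ 11 → quotient 0, remainder 3
11 ÷ 3 → quotient 3, remainder 2
3 ÷ 2 → quotient 1, remainder 1
2 ÷ 1 → quotient 2, remainder 0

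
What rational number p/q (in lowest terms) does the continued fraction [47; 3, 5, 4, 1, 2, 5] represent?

Use the convergent recurrence hₖ = aₖ·hₖ₋₁ + hₖ₋₂ (and likewise for the denominators kₖ):
a_0 = 47: 47/1
a_1 = 3: 142/3
a_2 = 5: 757/16
a_3 = 4: 3170/67
a_4 = 1: 3927/83
a_5 = 2: 11024/233
a_6 = 5: 59047/1248

59047/1248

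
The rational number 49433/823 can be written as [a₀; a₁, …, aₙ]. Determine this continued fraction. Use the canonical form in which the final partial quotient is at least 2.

[60; 15, 1, 1, 8, 3]

49433 = 60·823 + 53, so a_0 = 60
823 = 15·53 + 28, so a_1 = 15
53 = 1·28 + 25, so a_2 = 1
28 = 1·25 + 3, so a_3 = 1
25 = 8·3 + 1, so a_4 = 8
3 = 3·1 + 0, so a_5 = 3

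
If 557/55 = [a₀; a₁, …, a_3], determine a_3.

557 = 10·55 + 7, so a_0 = 10
55 = 7·7 + 6, so a_1 = 7
7 = 1·6 + 1, so a_2 = 1
6 = 6·1 + 0, so a_3 = 6

6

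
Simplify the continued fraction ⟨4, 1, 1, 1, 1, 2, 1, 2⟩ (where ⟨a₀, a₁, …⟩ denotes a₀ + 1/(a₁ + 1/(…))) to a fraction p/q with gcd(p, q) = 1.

Start with 2.
1 + 1/(2/1) = 1 + 1/2 = 3/2
2 + 1/(3/2) = 2 + 2/3 = 8/3
1 + 1/(8/3) = 1 + 3/8 = 11/8
1 + 1/(11/8) = 1 + 8/11 = 19/11
1 + 1/(19/11) = 1 + 11/19 = 30/19
1 + 1/(30/19) = 1 + 19/30 = 49/30
4 + 1/(49/30) = 4 + 30/49 = 226/49

226/49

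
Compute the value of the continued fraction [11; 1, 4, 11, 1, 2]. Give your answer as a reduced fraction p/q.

2101/178

Start with 2.
1 + 1/(2/1) = 1 + 1/2 = 3/2
11 + 1/(3/2) = 11 + 2/3 = 35/3
4 + 1/(35/3) = 4 + 3/35 = 143/35
1 + 1/(143/35) = 1 + 35/143 = 178/143
11 + 1/(178/143) = 11 + 143/178 = 2101/178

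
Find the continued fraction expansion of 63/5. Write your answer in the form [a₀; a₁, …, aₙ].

63 = 12·5 + 3, so a_0 = 12
5 = 1·3 + 2, so a_1 = 1
3 = 1·2 + 1, so a_2 = 1
2 = 2·1 + 0, so a_3 = 2

[12; 1, 1, 2]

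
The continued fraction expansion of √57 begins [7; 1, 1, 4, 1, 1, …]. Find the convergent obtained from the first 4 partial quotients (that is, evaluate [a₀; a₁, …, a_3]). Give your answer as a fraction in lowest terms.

68/9

a_0 = 7: 7/1
a_1 = 1: 8/1
a_2 = 1: 15/2
a_3 = 4: 68/9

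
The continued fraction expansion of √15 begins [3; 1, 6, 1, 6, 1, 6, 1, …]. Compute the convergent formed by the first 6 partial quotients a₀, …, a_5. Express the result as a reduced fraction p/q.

244/63

Start with 1.
6 + 1/(1/1) = 6 + 1/1 = 7/1
1 + 1/(7/1) = 1 + 1/7 = 8/7
6 + 1/(8/7) = 6 + 7/8 = 55/8
1 + 1/(55/8) = 1 + 8/55 = 63/55
3 + 1/(63/55) = 3 + 55/63 = 244/63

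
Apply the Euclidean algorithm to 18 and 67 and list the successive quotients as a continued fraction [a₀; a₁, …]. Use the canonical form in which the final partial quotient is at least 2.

[0; 3, 1, 2, 1, 1, 2]

⌊18/67⌋ = 0, remainder 18
⌊67/18⌋ = 3, remainder 13
⌊18/13⌋ = 1, remainder 5
⌊13/5⌋ = 2, remainder 3
⌊5/3⌋ = 1, remainder 2
⌊3/2⌋ = 1, remainder 1
⌊2/1⌋ = 2, remainder 0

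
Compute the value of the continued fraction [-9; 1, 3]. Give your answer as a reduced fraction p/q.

-33/4

Start with 3.
1 + 1/(3/1) = 1 + 1/3 = 4/3
-9 + 1/(4/3) = -9 + 3/4 = -33/4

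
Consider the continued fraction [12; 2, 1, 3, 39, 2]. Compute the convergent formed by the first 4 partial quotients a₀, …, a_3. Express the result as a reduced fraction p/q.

Start with 3.
1 + 1/(3/1) = 1 + 1/3 = 4/3
2 + 1/(4/3) = 2 + 3/4 = 11/4
12 + 1/(11/4) = 12 + 4/11 = 136/11

136/11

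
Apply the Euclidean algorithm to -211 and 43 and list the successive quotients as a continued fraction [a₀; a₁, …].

[-5; 10, 1, 3]

⌊-211/43⌋ = -5, remainder 4
⌊43/4⌋ = 10, remainder 3
⌊4/3⌋ = 1, remainder 1
⌊3/1⌋ = 3, remainder 0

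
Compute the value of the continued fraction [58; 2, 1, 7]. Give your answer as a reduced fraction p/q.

1342/23

Build up convergents one term at a time:
a_0 = 58: 58/1
a_1 = 2: 117/2
a_2 = 1: 175/3
a_3 = 7: 1342/23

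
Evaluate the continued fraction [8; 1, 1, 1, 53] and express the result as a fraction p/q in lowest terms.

1395/161

Use the convergent recurrence hₖ = aₖ·hₖ₋₁ + hₖ₋₂ (and likewise for the denominators kₖ):
a_0 = 8: 8/1
a_1 = 1: 9/1
a_2 = 1: 17/2
a_3 = 1: 26/3
a_4 = 53: 1395/161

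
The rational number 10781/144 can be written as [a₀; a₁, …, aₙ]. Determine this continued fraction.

[74; 1, 6, 1, 1, 2, 1, 2]

⌊10781/144⌋ = 74, remainder 125
⌊144/125⌋ = 1, remainder 19
⌊125/19⌋ = 6, remainder 11
⌊19/11⌋ = 1, remainder 8
⌊11/8⌋ = 1, remainder 3
⌊8/3⌋ = 2, remainder 2
⌊3/2⌋ = 1, remainder 1
⌊2/1⌋ = 2, remainder 0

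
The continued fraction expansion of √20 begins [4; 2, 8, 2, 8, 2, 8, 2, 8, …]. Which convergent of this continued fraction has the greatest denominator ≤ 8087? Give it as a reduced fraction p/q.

24476/5473

List convergents until the denominator exceeds the bound:
a_0 = 4: 4/1  (≤ bound)
a_1 = 2: 9/2  (≤ bound)
a_2 = 8: 76/17  (≤ bound)
a_3 = 2: 161/36  (≤ bound)
a_4 = 8: 1364/305  (≤ bound)
a_5 = 2: 2889/646  (≤ bound)
a_6 = 8: 24476/5473  (≤ bound)
a_7 = 2: 51841/11592  (> 8087, stop)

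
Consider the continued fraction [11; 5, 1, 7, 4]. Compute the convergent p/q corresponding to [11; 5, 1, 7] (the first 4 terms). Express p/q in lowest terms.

Start with 7.
1 + 1/(7/1) = 1 + 1/7 = 8/7
5 + 1/(8/7) = 5 + 7/8 = 47/8
11 + 1/(47/8) = 11 + 8/47 = 525/47

525/47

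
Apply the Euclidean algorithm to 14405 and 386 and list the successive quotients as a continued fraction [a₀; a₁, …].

Run the Euclidean algorithm, recording each quotient:
14405 = 37·386 + 123, so a_0 = 37
386 = 3·123 + 17, so a_1 = 3
123 = 7·17 + 4, so a_2 = 7
17 = 4·4 + 1, so a_3 = 4
4 = 4·1 + 0, so a_4 = 4

[37; 3, 7, 4, 4]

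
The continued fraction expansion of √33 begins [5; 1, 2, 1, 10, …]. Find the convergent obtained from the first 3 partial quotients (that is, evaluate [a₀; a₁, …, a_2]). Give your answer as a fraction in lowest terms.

17/3

Start with 2.
1 + 1/(2/1) = 1 + 1/2 = 3/2
5 + 1/(3/2) = 5 + 2/3 = 17/3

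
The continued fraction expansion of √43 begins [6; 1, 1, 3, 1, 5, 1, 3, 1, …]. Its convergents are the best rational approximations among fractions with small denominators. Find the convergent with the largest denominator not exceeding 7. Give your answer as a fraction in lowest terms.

List convergents until the denominator exceeds the bound:
a_0 = 6: 6/1  (≤ bound)
a_1 = 1: 7/1  (≤ bound)
a_2 = 1: 13/2  (≤ bound)
a_3 = 3: 46/7  (≤ bound)
a_4 = 1: 59/9  (> 7, stop)

46/7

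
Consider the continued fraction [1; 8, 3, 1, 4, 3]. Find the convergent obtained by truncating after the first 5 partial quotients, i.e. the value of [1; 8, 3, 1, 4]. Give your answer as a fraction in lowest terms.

Work from the innermost term outward:
Start with 4.
1 + 1/(4/1) = 1 + 1/4 = 5/4
3 + 1/(5/4) = 3 + 4/5 = 19/5
8 + 1/(19/5) = 8 + 5/19 = 157/19
1 + 1/(157/19) = 1 + 19/157 = 176/157

176/157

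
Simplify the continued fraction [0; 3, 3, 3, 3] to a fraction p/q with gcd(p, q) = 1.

Collapse the nested fraction from the inside out:
Start with 3.
3 + 1/(3/1) = 3 + 1/3 = 10/3
3 + 1/(10/3) = 3 + 3/10 = 33/10
3 + 1/(33/10) = 3 + 10/33 = 109/33
0 + 1/(109/33) = 0 + 33/109 = 33/109

33/109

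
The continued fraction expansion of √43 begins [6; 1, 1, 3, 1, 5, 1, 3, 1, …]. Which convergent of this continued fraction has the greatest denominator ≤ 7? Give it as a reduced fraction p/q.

46/7

a_0 = 6: 6/1  (≤ bound)
a_1 = 1: 7/1  (≤ bound)
a_2 = 1: 13/2  (≤ bound)
a_3 = 3: 46/7  (≤ bound)
a_4 = 1: 59/9  (> 7, stop)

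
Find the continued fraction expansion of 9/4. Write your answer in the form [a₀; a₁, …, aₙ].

9 ÷ 4 → quotient 2, remainder 1
4 ÷ 1 → quotient 4, remainder 0

[2; 4]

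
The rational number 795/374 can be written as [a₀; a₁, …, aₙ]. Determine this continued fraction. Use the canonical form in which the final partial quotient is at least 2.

[2; 7, 1, 22, 2]

795 ÷ 374 → quotient 2, remainder 47
374 ÷ 47 → quotient 7, remainder 45
47 ÷ 45 → quotient 1, remainder 2
45 ÷ 2 → quotient 22, remainder 1
2 ÷ 1 → quotient 2, remainder 0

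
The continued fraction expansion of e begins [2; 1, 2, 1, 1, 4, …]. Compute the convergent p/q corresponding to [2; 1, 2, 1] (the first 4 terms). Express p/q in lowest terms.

11/4

Use the convergent recurrence hₖ = aₖ·hₖ₋₁ + hₖ₋₂ (and likewise for the denominators kₖ):
a_0 = 2: 2/1
a_1 = 1: 3/1
a_2 = 2: 8/3
a_3 = 1: 11/4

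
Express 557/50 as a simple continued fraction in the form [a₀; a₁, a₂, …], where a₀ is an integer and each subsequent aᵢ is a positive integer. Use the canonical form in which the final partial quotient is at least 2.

[11; 7, 7]

⌊557/50⌋ = 11, remainder 7
⌊50/7⌋ = 7, remainder 1
⌊7/1⌋ = 7, remainder 0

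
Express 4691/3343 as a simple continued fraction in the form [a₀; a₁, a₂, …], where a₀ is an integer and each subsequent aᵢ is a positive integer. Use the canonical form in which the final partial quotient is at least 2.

Repeatedly divide and take the remainder:
4691 ÷ 3343 → quotient 1, remainder 1348
3343 ÷ 1348 → quotient 2, remainder 647
1348 ÷ 647 → quotient 2, remainder 54
647 ÷ 54 → quotient 11, remainder 53
54 ÷ 53 → quotient 1, remainder 1
53 ÷ 1 → quotient 53, remainder 0

[1; 2, 2, 11, 1, 53]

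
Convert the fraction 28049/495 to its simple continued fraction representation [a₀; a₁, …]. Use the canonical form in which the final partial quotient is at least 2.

Apply division with remainder until the remainder is 0:
⌊28049/495⌋ = 56, remainder 329
⌊495/329⌋ = 1, remainder 166
⌊329/166⌋ = 1, remainder 163
⌊166/163⌋ = 1, remainder 3
⌊163/3⌋ = 54, remainder 1
⌊3/1⌋ = 3, remainder 0

[56; 1, 1, 1, 54, 3]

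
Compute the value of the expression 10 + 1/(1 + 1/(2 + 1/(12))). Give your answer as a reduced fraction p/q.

395/37

a_0 = 10: 10/1
a_1 = 1: 11/1
a_2 = 2: 32/3
a_3 = 12: 395/37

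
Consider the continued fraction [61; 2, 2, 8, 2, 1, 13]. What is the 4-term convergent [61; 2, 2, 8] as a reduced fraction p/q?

2579/42

a_0 = 61: 61/1
a_1 = 2: 123/2
a_2 = 2: 307/5
a_3 = 8: 2579/42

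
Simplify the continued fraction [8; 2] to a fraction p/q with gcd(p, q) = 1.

Start with 2.
8 + 1/(2/1) = 8 + 1/2 = 17/2

17/2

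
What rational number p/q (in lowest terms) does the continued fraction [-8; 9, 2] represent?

-150/19

a_0 = -8: -8/1
a_1 = 9: -71/9
a_2 = 2: -150/19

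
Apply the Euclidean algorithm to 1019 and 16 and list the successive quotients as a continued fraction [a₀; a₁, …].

Repeatedly divide and take the remainder:
1019 ÷ 16 → quotient 63, remainder 11
16 ÷ 11 → quotient 1, remainder 5
11 ÷ 5 → quotient 2, remainder 1
5 ÷ 1 → quotient 5, remainder 0

[63; 1, 2, 5]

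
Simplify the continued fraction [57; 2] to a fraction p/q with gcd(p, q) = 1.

115/2

Start with 2.
57 + 1/(2/1) = 57 + 1/2 = 115/2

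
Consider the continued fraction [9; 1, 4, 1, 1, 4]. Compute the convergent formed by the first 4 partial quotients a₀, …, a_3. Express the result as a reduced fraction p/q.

Start with 1.
4 + 1/(1/1) = 4 + 1/1 = 5/1
1 + 1/(5/1) = 1 + 1/5 = 6/5
9 + 1/(6/5) = 9 + 5/6 = 59/6

59/6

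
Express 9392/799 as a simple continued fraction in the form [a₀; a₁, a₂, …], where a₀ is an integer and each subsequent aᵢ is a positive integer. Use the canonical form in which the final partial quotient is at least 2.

[11; 1, 3, 13, 15]

9392 = 11·799 + 603, so a_0 = 11
799 = 1·603 + 196, so a_1 = 1
603 = 3·196 + 15, so a_2 = 3
196 = 13·15 + 1, so a_3 = 13
15 = 15·1 + 0, so a_4 = 15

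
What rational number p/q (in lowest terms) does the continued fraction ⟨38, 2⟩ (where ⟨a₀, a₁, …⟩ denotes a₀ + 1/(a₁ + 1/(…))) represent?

Start with 2.
38 + 1/(2/1) = 38 + 1/2 = 77/2

77/2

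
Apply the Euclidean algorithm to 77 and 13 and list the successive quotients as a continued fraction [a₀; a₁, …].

Run the Euclidean algorithm, recording each quotient:
⌊77/13⌋ = 5, remainder 12
⌊13/12⌋ = 1, remainder 1
⌊12/1⌋ = 12, remainder 0

[5; 1, 12]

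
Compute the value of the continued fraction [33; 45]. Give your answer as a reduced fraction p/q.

1486/45

a_0 = 33: 33/1
a_1 = 45: 1486/45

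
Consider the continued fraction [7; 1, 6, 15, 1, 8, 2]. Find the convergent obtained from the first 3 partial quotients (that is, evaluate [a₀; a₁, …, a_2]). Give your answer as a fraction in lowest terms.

Start with 6.
1 + 1/(6/1) = 1 + 1/6 = 7/6
7 + 1/(7/6) = 7 + 6/7 = 55/7

55/7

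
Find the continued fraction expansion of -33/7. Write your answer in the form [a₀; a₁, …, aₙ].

[-5; 3, 2]

⌊-33/7⌋ = -5, remainder 2
⌊7/2⌋ = 3, remainder 1
⌊2/1⌋ = 2, remainder 0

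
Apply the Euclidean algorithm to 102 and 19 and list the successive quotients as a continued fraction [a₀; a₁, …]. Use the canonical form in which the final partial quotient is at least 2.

[5; 2, 1, 2, 2]

Apply division with remainder until the remainder is 0:
102 = 5·19 + 7, so a_0 = 5
19 = 2·7 + 5, so a_1 = 2
7 = 1·5 + 2, so a_2 = 1
5 = 2·2 + 1, so a_3 = 2
2 = 2·1 + 0, so a_4 = 2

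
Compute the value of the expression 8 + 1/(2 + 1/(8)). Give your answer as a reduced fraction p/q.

Work from the innermost term outward:
Start with 8.
2 + 1/(8/1) = 2 + 1/8 = 17/8
8 + 1/(17/8) = 8 + 8/17 = 144/17

144/17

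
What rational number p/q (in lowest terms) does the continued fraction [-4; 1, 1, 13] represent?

-94/27

a_0 = -4: -4/1
a_1 = 1: -3/1
a_2 = 1: -7/2
a_3 = 13: -94/27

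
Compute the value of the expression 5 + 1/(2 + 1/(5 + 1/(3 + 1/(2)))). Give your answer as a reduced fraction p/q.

Use the convergent recurrence hₖ = aₖ·hₖ₋₁ + hₖ₋₂ (and likewise for the denominators kₖ):
a_0 = 5: 5/1
a_1 = 2: 11/2
a_2 = 5: 60/11
a_3 = 3: 191/35
a_4 = 2: 442/81

442/81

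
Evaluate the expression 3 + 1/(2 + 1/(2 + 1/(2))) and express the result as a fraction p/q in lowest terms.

41/12

Start with 2.
2 + 1/(2/1) = 2 + 1/2 = 5/2
2 + 1/(5/2) = 2 + 2/5 = 12/5
3 + 1/(12/5) = 3 + 5/12 = 41/12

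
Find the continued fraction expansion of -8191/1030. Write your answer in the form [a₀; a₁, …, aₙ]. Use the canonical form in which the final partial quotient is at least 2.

⌊-8191/1030⌋ = -8, remainder 49
⌊1030/49⌋ = 21, remainder 1
⌊49/1⌋ = 49, remainder 0

[-8; 21, 49]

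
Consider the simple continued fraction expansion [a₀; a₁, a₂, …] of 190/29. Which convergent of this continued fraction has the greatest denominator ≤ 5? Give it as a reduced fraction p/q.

13/2

a_0 = 6: 6/1  (≤ bound)
a_1 = 1: 7/1  (≤ bound)
a_2 = 1: 13/2  (≤ bound)
a_3 = 4: 59/9  (> 5, stop)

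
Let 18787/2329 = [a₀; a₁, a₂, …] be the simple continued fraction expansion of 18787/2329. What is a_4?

18787 ÷ 2329 → quotient 8, remainder 155
2329 ÷ 155 → quotient 15, remainder 4
155 ÷ 4 → quotient 38, remainder 3
4 ÷ 3 → quotient 1, remainder 1
3 ÷ 1 → quotient 3, remainder 0

3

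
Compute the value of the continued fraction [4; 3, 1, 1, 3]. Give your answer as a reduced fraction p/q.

107/25

Start with 3.
1 + 1/(3/1) = 1 + 1/3 = 4/3
1 + 1/(4/3) = 1 + 3/4 = 7/4
3 + 1/(7/4) = 3 + 4/7 = 25/7
4 + 1/(25/7) = 4 + 7/25 = 107/25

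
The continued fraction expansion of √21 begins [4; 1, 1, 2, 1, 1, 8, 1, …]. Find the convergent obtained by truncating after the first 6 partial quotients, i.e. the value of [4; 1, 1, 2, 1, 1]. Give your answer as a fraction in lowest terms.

a_0 = 4: 4/1
a_1 = 1: 5/1
a_2 = 1: 9/2
a_3 = 2: 23/5
a_4 = 1: 32/7
a_5 = 1: 55/12

55/12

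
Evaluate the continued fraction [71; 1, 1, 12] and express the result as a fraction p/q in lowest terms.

a_0 = 71: 71/1
a_1 = 1: 72/1
a_2 = 1: 143/2
a_3 = 12: 1788/25

1788/25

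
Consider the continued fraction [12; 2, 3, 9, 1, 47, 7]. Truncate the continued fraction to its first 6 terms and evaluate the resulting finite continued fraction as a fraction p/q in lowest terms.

42873/3449

Start with 47.
1 + 1/(47/1) = 1 + 1/47 = 48/47
9 + 1/(48/47) = 9 + 47/48 = 479/48
3 + 1/(479/48) = 3 + 48/479 = 1485/479
2 + 1/(1485/479) = 2 + 479/1485 = 3449/1485
12 + 1/(3449/1485) = 12 + 1485/3449 = 42873/3449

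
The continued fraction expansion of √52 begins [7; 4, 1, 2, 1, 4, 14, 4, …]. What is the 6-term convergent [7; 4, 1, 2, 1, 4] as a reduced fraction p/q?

Starting at the tail and folding back:
Start with 4.
1 + 1/(4/1) = 1 + 1/4 = 5/4
2 + 1/(5/4) = 2 + 4/5 = 14/5
1 + 1/(14/5) = 1 + 5/14 = 19/14
4 + 1/(19/14) = 4 + 14/19 = 90/19
7 + 1/(90/19) = 7 + 19/90 = 649/90

649/90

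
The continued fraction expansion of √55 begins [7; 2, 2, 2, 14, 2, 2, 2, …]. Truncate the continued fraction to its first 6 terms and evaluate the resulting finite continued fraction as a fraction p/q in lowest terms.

2655/358

a_0 = 7: 7/1
a_1 = 2: 15/2
a_2 = 2: 37/5
a_3 = 2: 89/12
a_4 = 14: 1283/173
a_5 = 2: 2655/358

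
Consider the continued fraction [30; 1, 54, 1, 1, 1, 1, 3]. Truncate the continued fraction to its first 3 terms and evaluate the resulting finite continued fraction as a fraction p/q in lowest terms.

Collapse the nested fraction from the inside out:
Start with 54.
1 + 1/(54/1) = 1 + 1/54 = 55/54
30 + 1/(55/54) = 30 + 54/55 = 1704/55

1704/55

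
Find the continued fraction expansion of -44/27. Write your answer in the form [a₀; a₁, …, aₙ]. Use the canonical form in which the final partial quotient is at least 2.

[-2; 2, 1, 2, 3]

⌊-44/27⌋ = -2, remainder 10
⌊27/10⌋ = 2, remainder 7
⌊10/7⌋ = 1, remainder 3
⌊7/3⌋ = 2, remainder 1
⌊3/1⌋ = 3, remainder 0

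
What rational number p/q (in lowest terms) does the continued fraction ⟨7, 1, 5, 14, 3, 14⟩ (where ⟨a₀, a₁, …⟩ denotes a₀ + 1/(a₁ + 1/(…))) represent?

29296/3739

Collapse the nested fraction from the inside out:
Start with 14.
3 + 1/(14/1) = 3 + 1/14 = 43/14
14 + 1/(43/14) = 14 + 14/43 = 616/43
5 + 1/(616/43) = 5 + 43/616 = 3123/616
1 + 1/(3123/616) = 1 + 616/3123 = 3739/3123
7 + 1/(3739/3123) = 7 + 3123/3739 = 29296/3739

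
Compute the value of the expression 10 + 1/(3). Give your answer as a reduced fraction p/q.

31/3

Start with 3.
10 + 1/(3/1) = 10 + 1/3 = 31/3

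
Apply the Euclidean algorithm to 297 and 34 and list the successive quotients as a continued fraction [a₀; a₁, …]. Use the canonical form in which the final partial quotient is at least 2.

[8; 1, 2, 1, 3, 2]

⌊297/34⌋ = 8, remainder 25
⌊34/25⌋ = 1, remainder 9
⌊25/9⌋ = 2, remainder 7
⌊9/7⌋ = 1, remainder 2
⌊7/2⌋ = 3, remainder 1
⌊2/1⌋ = 2, remainder 0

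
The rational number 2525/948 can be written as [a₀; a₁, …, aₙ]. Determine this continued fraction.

⌊2525/948⌋ = 2, remainder 629
⌊948/629⌋ = 1, remainder 319
⌊629/319⌋ = 1, remainder 310
⌊319/310⌋ = 1, remainder 9
⌊310/9⌋ = 34, remainder 4
⌊9/4⌋ = 2, remainder 1
⌊4/1⌋ = 4, remainder 0

[2; 1, 1, 1, 34, 2, 4]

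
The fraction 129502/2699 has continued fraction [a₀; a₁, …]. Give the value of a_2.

52

129502 = 47·2699 + 2649, so a_0 = 47
2699 = 1·2649 + 50, so a_1 = 1
2649 = 52·50 + 49, so a_2 = 52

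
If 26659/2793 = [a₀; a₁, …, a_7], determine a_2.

⌊26659/2793⌋ = 9, remainder 1522
⌊2793/1522⌋ = 1, remainder 1271
⌊1522/1271⌋ = 1, remainder 251

1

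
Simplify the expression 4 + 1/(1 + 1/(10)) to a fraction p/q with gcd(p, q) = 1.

54/11

a_0 = 4: 4/1
a_1 = 1: 5/1
a_2 = 10: 54/11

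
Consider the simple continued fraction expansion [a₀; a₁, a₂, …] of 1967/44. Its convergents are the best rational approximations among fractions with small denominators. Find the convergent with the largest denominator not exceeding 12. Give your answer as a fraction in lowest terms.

447/10

List convergents until the denominator exceeds the bound:
a_0 = 44: 44/1  (≤ bound)
a_1 = 1: 45/1  (≤ bound)
a_2 = 2: 134/3  (≤ bound)
a_3 = 2: 313/7  (≤ bound)
a_4 = 1: 447/10  (≤ bound)
a_5 = 1: 760/17  (> 12, stop)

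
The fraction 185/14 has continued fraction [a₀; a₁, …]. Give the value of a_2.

1

⌊185/14⌋ = 13, remainder 3
⌊14/3⌋ = 4, remainder 2
⌊3/2⌋ = 1, remainder 1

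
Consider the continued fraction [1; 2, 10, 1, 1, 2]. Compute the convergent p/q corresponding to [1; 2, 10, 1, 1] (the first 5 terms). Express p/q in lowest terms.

Starting at the tail and folding back:
Start with 1.
1 + 1/(1/1) = 1 + 1/1 = 2/1
10 + 1/(2/1) = 10 + 1/2 = 21/2
2 + 1/(21/2) = 2 + 2/21 = 44/21
1 + 1/(44/21) = 1 + 21/44 = 65/44

65/44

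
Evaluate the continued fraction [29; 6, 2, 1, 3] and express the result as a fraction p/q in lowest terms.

Compute successive convergents:
a_0 = 29: 29/1
a_1 = 6: 175/6
a_2 = 2: 379/13
a_3 = 1: 554/19
a_4 = 3: 2041/70

2041/70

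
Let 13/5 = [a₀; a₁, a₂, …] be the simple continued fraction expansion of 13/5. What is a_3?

2

Apply division with remainder until the remainder is 0:
⌊13/5⌋ = 2, remainder 3
⌊5/3⌋ = 1, remainder 2
⌊3/2⌋ = 1, remainder 1
⌊2/1⌋ = 2, remainder 0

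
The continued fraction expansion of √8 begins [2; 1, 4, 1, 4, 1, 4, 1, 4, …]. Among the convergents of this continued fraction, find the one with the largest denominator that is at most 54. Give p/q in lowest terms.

a_0 = 2: 2/1  (≤ bound)
a_1 = 1: 3/1  (≤ bound)
a_2 = 4: 14/5  (≤ bound)
a_3 = 1: 17/6  (≤ bound)
a_4 = 4: 82/29  (≤ bound)
a_5 = 1: 99/35  (≤ bound)
a_6 = 4: 478/169  (> 54, stop)

99/35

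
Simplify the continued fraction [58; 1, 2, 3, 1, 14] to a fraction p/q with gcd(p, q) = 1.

Start with 14.
1 + 1/(14/1) = 1 + 1/14 = 15/14
3 + 1/(15/14) = 3 + 14/15 = 59/15
2 + 1/(59/15) = 2 + 15/59 = 133/59
1 + 1/(133/59) = 1 + 59/133 = 192/133
58 + 1/(192/133) = 58 + 133/192 = 11269/192

11269/192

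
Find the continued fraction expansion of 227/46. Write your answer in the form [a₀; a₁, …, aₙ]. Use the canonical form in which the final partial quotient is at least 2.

[4; 1, 14, 3]

Apply division with remainder until the remainder is 0:
227 = 4·46 + 43, so a_0 = 4
46 = 1·43 + 3, so a_1 = 1
43 = 14·3 + 1, so a_2 = 14
3 = 3·1 + 0, so a_3 = 3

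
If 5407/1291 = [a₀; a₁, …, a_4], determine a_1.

Run the Euclidean algorithm, recording each quotient:
5407 = 4·1291 + 243, so a_0 = 4
1291 = 5·243 + 76, so a_1 = 5

5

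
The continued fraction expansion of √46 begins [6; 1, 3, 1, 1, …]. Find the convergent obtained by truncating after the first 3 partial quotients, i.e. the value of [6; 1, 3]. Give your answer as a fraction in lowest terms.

27/4

Collapse the nested fraction from the inside out:
Start with 3.
1 + 1/(3/1) = 1 + 1/3 = 4/3
6 + 1/(4/3) = 6 + 3/4 = 27/4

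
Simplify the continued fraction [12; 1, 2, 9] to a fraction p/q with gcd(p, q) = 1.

a_0 = 12: 12/1
a_1 = 1: 13/1
a_2 = 2: 38/3
a_3 = 9: 355/28

355/28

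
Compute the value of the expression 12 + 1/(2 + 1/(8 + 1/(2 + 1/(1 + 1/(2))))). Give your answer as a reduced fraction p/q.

Start with 2.
1 + 1/(2/1) = 1 + 1/2 = 3/2
2 + 1/(3/2) = 2 + 2/3 = 8/3
8 + 1/(8/3) = 8 + 3/8 = 67/8
2 + 1/(67/8) = 2 + 8/67 = 142/67
12 + 1/(142/67) = 12 + 67/142 = 1771/142

1771/142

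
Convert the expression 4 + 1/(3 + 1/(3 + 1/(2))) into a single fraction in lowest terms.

99/23

Start with 2.
3 + 1/(2/1) = 3 + 1/2 = 7/2
3 + 1/(7/2) = 3 + 2/7 = 23/7
4 + 1/(23/7) = 4 + 7/23 = 99/23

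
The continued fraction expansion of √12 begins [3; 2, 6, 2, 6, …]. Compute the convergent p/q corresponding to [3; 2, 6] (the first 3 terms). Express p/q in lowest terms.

45/13

Start with 6.
2 + 1/(6/1) = 2 + 1/6 = 13/6
3 + 1/(13/6) = 3 + 6/13 = 45/13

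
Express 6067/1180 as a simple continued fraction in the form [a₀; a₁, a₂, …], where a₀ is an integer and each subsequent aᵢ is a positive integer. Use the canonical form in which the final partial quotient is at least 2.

[5; 7, 15, 5, 2]

Repeatedly divide and take the remainder:
⌊6067/1180⌋ = 5, remainder 167
⌊1180/167⌋ = 7, remainder 11
⌊167/11⌋ = 15, remainder 2
⌊11/2⌋ = 5, remainder 1
⌊2/1⌋ = 2, remainder 0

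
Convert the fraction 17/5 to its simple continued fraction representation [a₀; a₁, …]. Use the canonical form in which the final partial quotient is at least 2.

17 = 3·5 + 2, so a_0 = 3
5 = 2·2 + 1, so a_1 = 2
2 = 2·1 + 0, so a_2 = 2

[3; 2, 2]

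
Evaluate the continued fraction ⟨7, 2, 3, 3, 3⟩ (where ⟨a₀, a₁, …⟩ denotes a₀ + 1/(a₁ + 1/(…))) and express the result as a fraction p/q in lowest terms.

a_0 = 7: 7/1
a_1 = 2: 15/2
a_2 = 3: 52/7
a_3 = 3: 171/23
a_4 = 3: 565/76

565/76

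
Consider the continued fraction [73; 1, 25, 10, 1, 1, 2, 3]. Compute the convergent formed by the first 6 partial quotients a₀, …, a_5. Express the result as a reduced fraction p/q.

40531/548

a_0 = 73: 73/1
a_1 = 1: 74/1
a_2 = 25: 1923/26
a_3 = 10: 19304/261
a_4 = 1: 21227/287
a_5 = 1: 40531/548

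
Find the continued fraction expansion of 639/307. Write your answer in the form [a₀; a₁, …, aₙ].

[2; 12, 3, 1, 1, 3]

⌊639/307⌋ = 2, remainder 25
⌊307/25⌋ = 12, remainder 7
⌊25/7⌋ = 3, remainder 4
⌊7/4⌋ = 1, remainder 3
⌊4/3⌋ = 1, remainder 1
⌊3/1⌋ = 3, remainder 0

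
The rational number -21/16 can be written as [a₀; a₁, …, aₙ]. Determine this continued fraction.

[-2; 1, 2, 5]

⌊-21/16⌋ = -2, remainder 11
⌊16/11⌋ = 1, remainder 5
⌊11/5⌋ = 2, remainder 1
⌊5/1⌋ = 5, remainder 0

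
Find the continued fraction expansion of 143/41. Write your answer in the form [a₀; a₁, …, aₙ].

Run the Euclidean algorithm, recording each quotient:
⌊143/41⌋ = 3, remainder 20
⌊41/20⌋ = 2, remainder 1
⌊20/1⌋ = 20, remainder 0

[3; 2, 20]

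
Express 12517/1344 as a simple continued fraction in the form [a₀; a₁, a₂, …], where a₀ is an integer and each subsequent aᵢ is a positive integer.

[9; 3, 5, 5, 16]

⌊12517/1344⌋ = 9, remainder 421
⌊1344/421⌋ = 3, remainder 81
⌊421/81⌋ = 5, remainder 16
⌊81/16⌋ = 5, remainder 1
⌊16/1⌋ = 16, remainder 0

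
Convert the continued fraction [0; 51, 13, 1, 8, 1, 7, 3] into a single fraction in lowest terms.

Start with 3.
7 + 1/(3/1) = 7 + 1/3 = 22/3
1 + 1/(22/3) = 1 + 3/22 = 25/22
8 + 1/(25/22) = 8 + 22/25 = 222/25
1 + 1/(222/25) = 1 + 25/222 = 247/222
13 + 1/(247/222) = 13 + 222/247 = 3433/247
51 + 1/(3433/247) = 51 + 247/3433 = 175330/3433
0 + 1/(175330/3433) = 0 + 3433/175330 = 3433/175330

3433/175330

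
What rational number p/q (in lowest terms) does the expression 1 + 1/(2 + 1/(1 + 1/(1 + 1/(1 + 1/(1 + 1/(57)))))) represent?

1037/749

Build up convergents one term at a time:
a_0 = 1: 1/1
a_1 = 2: 3/2
a_2 = 1: 4/3
a_3 = 1: 7/5
a_4 = 1: 11/8
a_5 = 1: 18/13
a_6 = 57: 1037/749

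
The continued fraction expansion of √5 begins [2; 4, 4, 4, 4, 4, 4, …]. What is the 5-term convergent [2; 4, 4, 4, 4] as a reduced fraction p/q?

Collapse the nested fraction from the inside out:
Start with 4.
4 + 1/(4/1) = 4 + 1/4 = 17/4
4 + 1/(17/4) = 4 + 4/17 = 72/17
4 + 1/(72/17) = 4 + 17/72 = 305/72
2 + 1/(305/72) = 2 + 72/305 = 682/305

682/305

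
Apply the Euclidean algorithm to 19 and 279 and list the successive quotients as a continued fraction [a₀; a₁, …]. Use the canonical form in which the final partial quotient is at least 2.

[0; 14, 1, 2, 6]

Run the Euclidean algorithm, recording each quotient:
⌊19/279⌋ = 0, remainder 19
⌊279/19⌋ = 14, remainder 13
⌊19/13⌋ = 1, remainder 6
⌊13/6⌋ = 2, remainder 1
⌊6/1⌋ = 6, remainder 0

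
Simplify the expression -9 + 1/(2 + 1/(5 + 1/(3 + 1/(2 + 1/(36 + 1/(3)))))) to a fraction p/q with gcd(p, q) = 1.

-76325/8934

a_0 = -9: -9/1
a_1 = 2: -17/2
a_2 = 5: -94/11
a_3 = 3: -299/35
a_4 = 2: -692/81
a_5 = 36: -25211/2951
a_6 = 3: -76325/8934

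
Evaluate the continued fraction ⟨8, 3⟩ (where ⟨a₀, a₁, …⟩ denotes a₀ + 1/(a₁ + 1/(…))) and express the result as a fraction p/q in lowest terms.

25/3

Collapse the nested fraction from the inside out:
Start with 3.
8 + 1/(3/1) = 8 + 1/3 = 25/3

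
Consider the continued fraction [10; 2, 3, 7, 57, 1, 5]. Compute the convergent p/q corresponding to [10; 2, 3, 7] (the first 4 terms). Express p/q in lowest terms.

a_0 = 10: 10/1
a_1 = 2: 21/2
a_2 = 3: 73/7
a_3 = 7: 532/51

532/51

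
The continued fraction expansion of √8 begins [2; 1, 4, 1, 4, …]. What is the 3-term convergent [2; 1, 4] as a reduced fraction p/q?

14/5

Build up convergents one term at a time:
a_0 = 2: 2/1
a_1 = 1: 3/1
a_2 = 4: 14/5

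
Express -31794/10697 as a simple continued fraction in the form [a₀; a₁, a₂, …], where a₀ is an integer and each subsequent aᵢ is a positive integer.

⌊-31794/10697⌋ = -3, remainder 297
⌊10697/297⌋ = 36, remainder 5
⌊297/5⌋ = 59, remainder 2
⌊5/2⌋ = 2, remainder 1
⌊2/1⌋ = 2, remainder 0

[-3; 36, 59, 2, 2]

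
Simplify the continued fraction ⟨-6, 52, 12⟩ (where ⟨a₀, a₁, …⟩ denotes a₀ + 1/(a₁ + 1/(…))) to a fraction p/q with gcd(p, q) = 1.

Build up convergents one term at a time:
a_0 = -6: -6/1
a_1 = 52: -311/52
a_2 = 12: -3738/625

-3738/625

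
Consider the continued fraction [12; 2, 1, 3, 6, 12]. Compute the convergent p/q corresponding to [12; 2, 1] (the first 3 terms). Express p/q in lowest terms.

37/3

Work from the innermost term outward:
Start with 1.
2 + 1/(1/1) = 2 + 1/1 = 3/1
12 + 1/(3/1) = 12 + 1/3 = 37/3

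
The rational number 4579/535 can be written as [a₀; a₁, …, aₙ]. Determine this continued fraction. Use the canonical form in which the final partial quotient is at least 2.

[8; 1, 1, 3, 1, 2, 1, 15]

4579 = 8·535 + 299, so a_0 = 8
535 = 1·299 + 236, so a_1 = 1
299 = 1·236 + 63, so a_2 = 1
236 = 3·63 + 47, so a_3 = 3
63 = 1·47 + 16, so a_4 = 1
47 = 2·16 + 15, so a_5 = 2
16 = 1·15 + 1, so a_6 = 1
15 = 15·1 + 0, so a_7 = 15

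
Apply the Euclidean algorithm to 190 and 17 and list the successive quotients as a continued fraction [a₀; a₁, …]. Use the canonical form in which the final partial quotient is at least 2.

Apply division with remainder until the remainder is 0:
190 ÷ 17 → quotient 11, remainder 3
17 ÷ 3 → quotient 5, remainder 2
3 ÷ 2 → quotient 1, remainder 1
2 ÷ 1 → quotient 2, remainder 0

[11; 5, 1, 2]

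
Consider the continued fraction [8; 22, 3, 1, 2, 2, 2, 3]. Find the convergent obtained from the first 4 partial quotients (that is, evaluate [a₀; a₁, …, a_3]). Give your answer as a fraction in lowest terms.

Start with 1.
3 + 1/(1/1) = 3 + 1/1 = 4/1
22 + 1/(4/1) = 22 + 1/4 = 89/4
8 + 1/(89/4) = 8 + 4/89 = 716/89

716/89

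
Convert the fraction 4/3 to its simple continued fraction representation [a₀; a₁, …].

[1; 3]

⌊4/3⌋ = 1, remainder 1
⌊3/1⌋ = 3, remainder 0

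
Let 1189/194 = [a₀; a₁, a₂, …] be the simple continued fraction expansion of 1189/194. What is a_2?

Apply division with remainder until the remainder is 0:
1189 = 6·194 + 25, so a_0 = 6
194 = 7·25 + 19, so a_1 = 7
25 = 1·19 + 6, so a_2 = 1

1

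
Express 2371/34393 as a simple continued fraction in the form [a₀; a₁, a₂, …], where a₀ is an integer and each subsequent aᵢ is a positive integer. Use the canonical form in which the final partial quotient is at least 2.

[0; 14, 1, 1, 43, 2, 2, 5]

Repeatedly divide and take the remainder:
2371 ÷ 34393 → quotient 0, remainder 2371
34393 ÷ 2371 → quotient 14, remainder 1199
2371 ÷ 1199 → quotient 1, remainder 1172
1199 ÷ 1172 → quotient 1, remainder 27
1172 ÷ 27 → quotient 43, remainder 11
27 ÷ 11 → quotient 2, remainder 5
11 ÷ 5 → quotient 2, remainder 1
5 ÷ 1 → quotient 5, remainder 0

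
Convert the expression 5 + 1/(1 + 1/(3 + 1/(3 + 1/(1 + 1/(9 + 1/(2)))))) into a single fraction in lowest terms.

Starting at the tail and folding back:
Start with 2.
9 + 1/(2/1) = 9 + 1/2 = 19/2
1 + 1/(19/2) = 1 + 2/19 = 21/19
3 + 1/(21/19) = 3 + 19/21 = 82/21
3 + 1/(82/21) = 3 + 21/82 = 267/82
1 + 1/(267/82) = 1 + 82/267 = 349/267
5 + 1/(349/267) = 5 + 267/349 = 2012/349

2012/349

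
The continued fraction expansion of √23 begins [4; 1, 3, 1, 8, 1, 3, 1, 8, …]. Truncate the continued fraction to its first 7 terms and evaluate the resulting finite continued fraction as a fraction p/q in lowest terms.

Start with 3.
1 + 1/(3/1) = 1 + 1/3 = 4/3
8 + 1/(4/3) = 8 + 3/4 = 35/4
1 + 1/(35/4) = 1 + 4/35 = 39/35
3 + 1/(39/35) = 3 + 35/39 = 152/39
1 + 1/(152/39) = 1 + 39/152 = 191/152
4 + 1/(191/152) = 4 + 152/191 = 916/191

916/191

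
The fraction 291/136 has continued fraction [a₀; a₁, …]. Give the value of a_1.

7

291 = 2·136 + 19, so a_0 = 2
136 = 7·19 + 3, so a_1 = 7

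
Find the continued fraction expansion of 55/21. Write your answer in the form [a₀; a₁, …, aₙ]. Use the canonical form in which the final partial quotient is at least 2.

[2; 1, 1, 1, 1, 1, 2]

55 ÷ 21 → quotient 2, remainder 13
21 ÷ 13 → quotient 1, remainder 8
13 ÷ 8 → quotient 1, remainder 5
8 ÷ 5 → quotient 1, remainder 3
5 ÷ 3 → quotient 1, remainder 2
3 ÷ 2 → quotient 1, remainder 1
2 ÷ 1 → quotient 2, remainder 0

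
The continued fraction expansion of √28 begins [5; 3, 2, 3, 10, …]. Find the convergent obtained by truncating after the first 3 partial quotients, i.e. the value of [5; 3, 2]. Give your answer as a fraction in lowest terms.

37/7

Collapse the nested fraction from the inside out:
Start with 2.
3 + 1/(2/1) = 3 + 1/2 = 7/2
5 + 1/(7/2) = 5 + 2/7 = 37/7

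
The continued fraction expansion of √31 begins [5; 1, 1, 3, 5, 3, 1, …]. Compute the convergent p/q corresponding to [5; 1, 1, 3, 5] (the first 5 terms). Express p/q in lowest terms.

a_0 = 5: 5/1
a_1 = 1: 6/1
a_2 = 1: 11/2
a_3 = 3: 39/7
a_4 = 5: 206/37

206/37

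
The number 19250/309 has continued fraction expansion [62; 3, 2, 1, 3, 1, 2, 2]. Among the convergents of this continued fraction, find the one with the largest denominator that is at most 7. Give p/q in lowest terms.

a_0 = 62: 62/1  (≤ bound)
a_1 = 3: 187/3  (≤ bound)
a_2 = 2: 436/7  (≤ bound)
a_3 = 1: 623/10  (> 7, stop)

436/7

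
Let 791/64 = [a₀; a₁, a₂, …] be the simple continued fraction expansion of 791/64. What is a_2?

1

791 ÷ 64 → quotient 12, remainder 23
64 ÷ 23 → quotient 2, remainder 18
23 ÷ 18 → quotient 1, remainder 5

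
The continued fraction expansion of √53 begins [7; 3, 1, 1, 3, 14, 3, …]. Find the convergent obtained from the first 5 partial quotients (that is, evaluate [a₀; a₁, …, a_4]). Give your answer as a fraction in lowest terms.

a_0 = 7: 7/1
a_1 = 3: 22/3
a_2 = 1: 29/4
a_3 = 1: 51/7
a_4 = 3: 182/25

182/25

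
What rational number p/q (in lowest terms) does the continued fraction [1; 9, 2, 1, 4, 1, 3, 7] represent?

4887/4415

a_0 = 1: 1/1
a_1 = 9: 10/9
a_2 = 2: 21/19
a_3 = 1: 31/28
a_4 = 4: 145/131
a_5 = 1: 176/159
a_6 = 3: 673/608
a_7 = 7: 4887/4415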